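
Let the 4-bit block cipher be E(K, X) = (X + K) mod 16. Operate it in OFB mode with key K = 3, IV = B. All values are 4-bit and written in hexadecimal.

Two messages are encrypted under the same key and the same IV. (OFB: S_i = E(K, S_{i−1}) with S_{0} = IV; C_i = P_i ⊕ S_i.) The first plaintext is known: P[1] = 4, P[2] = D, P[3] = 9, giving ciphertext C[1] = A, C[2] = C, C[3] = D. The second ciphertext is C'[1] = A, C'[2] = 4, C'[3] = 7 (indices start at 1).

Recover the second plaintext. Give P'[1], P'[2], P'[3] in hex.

In OFB with a reused IV, both messages share the same keystream S_i, so C_i ⊕ C'_i = P_i ⊕ P'_i and thus P'_i = P_i ⊕ C_i ⊕ C'_i.
P'[1]: 4 ⊕ A ⊕ A = 4.
P'[2]: D ⊕ C ⊕ 4 = 5.
P'[3]: 9 ⊕ D ⊕ 7 = 3.

P'[1] = 4, P'[2] = 5, P'[3] = 3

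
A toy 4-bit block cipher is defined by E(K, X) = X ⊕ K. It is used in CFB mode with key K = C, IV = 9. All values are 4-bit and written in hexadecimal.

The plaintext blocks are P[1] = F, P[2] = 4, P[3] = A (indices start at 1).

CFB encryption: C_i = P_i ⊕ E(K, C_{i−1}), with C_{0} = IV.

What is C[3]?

C[3] = 4

C[1]: E(K, 9) = 5; F ⊕ 5 = A.
C[2]: E(K, A) = 6; 4 ⊕ 6 = 2.
C[3]: E(K, 2) = E; A ⊕ E = 4.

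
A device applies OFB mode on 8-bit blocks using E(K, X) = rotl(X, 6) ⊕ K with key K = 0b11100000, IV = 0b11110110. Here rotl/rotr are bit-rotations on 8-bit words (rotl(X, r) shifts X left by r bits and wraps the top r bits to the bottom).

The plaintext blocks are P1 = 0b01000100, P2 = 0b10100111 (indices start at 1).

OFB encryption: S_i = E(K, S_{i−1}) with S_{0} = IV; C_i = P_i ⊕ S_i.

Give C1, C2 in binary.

C1 = 0b00011001, C2 = 0b00010000

C1: S = E(K, 0b11110110) = 0b01011101; 0b01000100 ⊕ 0b01011101 = 0b00011001.
C2: S = E(K, 0b01011101) = 0b10110111; 0b10100111 ⊕ 0b10110111 = 0b00010000.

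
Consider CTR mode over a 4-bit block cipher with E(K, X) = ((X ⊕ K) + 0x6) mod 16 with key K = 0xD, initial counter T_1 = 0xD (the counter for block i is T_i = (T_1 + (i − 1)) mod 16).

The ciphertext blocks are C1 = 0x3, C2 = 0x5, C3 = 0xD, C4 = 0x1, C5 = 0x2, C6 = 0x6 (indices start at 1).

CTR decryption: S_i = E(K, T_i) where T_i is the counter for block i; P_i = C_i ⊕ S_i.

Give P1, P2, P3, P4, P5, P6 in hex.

P1: T = 0xD, S = E(K, T) = 0x6; 0x3 ⊕ 0x6 = 0x5.
P2: T = 0xE, S = E(K, T) = 0x9; 0x5 ⊕ 0x9 = 0xC.
P3: T = 0xF, S = E(K, T) = 0x8; 0xD ⊕ 0x8 = 0x5.
P4: T = 0x0, S = E(K, T) = 0x3; 0x1 ⊕ 0x3 = 0x2.
P5: T = 0x1, S = E(K, T) = 0x2; 0x2 ⊕ 0x2 = 0x0.
P6: T = 0x2, S = E(K, T) = 0x5; 0x6 ⊕ 0x5 = 0x3.

P1 = 0x5, P2 = 0xC, P3 = 0x5, P4 = 0x2, P5 = 0x0, P6 = 0x3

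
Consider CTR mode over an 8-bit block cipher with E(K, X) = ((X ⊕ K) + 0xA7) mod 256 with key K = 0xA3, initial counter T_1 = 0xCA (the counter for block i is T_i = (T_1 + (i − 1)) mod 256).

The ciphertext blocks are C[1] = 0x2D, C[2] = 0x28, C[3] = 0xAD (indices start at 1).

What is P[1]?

CTR decryption: S_i = E(K, T_i) where T_i is the counter for block i; P_i = C_i ⊕ S_i.
P[1]: T = 0xCA, S = E(K, T) = 0x10; 0x2D ⊕ 0x10 = 0x3D.

P[1] = 0x3D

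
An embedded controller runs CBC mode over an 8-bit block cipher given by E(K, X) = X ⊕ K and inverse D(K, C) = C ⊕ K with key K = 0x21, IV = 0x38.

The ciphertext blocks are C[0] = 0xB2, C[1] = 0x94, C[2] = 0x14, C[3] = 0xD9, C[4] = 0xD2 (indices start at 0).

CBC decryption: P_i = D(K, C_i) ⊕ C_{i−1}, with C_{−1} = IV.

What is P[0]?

P[0]: D(K, 0xB2) = 0x93; 0x93 ⊕ 0x38 = 0xAB.

P[0] = 0xAB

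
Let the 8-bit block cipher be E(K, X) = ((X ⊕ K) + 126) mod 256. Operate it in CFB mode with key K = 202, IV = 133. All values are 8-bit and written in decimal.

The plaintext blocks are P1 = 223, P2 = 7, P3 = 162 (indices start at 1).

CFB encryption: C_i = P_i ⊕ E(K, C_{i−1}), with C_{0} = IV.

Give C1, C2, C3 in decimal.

C1 = 18, C2 = 81, C3 = 187

C1: E(K, 133) = 205; 223 ⊕ 205 = 18.
C2: E(K, 18) = 86; 7 ⊕ 86 = 81.
C3: E(K, 81) = 25; 162 ⊕ 25 = 187.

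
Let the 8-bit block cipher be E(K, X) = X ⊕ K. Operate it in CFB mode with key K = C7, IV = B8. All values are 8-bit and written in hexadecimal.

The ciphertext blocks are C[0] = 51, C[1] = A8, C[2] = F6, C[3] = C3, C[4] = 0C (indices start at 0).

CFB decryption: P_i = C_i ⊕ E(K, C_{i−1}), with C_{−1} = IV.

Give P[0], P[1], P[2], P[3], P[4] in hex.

P[0] = 2E, P[1] = 3E, P[2] = 99, P[3] = F2, P[4] = 08

P[0]: E(K, B8) = 7F; 51 ⊕ 7F = 2E.
P[1]: E(K, 51) = 96; A8 ⊕ 96 = 3E.
P[2]: E(K, A8) = 6F; F6 ⊕ 6F = 99.
P[3]: E(K, F6) = 31; C3 ⊕ 31 = F2.
P[4]: E(K, C3) = 04; 0C ⊕ 04 = 08.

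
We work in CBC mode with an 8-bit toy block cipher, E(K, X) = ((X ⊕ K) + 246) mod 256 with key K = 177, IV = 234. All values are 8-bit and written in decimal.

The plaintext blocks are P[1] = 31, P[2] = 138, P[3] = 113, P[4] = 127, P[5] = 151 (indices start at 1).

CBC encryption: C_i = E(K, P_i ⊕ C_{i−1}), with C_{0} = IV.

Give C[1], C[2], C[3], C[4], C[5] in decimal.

C[1]: P[1] ⊕ 234 = 245; E(K, 245) = 58.
C[2]: P[2] ⊕ 58 = 176; E(K, 176) = 247.
C[3]: P[3] ⊕ 247 = 134; E(K, 134) = 45.
C[4]: P[4] ⊕ 45 = 82; E(K, 82) = 217.
C[5]: P[5] ⊕ 217 = 78; E(K, 78) = 245.

C[1] = 58, C[2] = 247, C[3] = 45, C[4] = 217, C[5] = 245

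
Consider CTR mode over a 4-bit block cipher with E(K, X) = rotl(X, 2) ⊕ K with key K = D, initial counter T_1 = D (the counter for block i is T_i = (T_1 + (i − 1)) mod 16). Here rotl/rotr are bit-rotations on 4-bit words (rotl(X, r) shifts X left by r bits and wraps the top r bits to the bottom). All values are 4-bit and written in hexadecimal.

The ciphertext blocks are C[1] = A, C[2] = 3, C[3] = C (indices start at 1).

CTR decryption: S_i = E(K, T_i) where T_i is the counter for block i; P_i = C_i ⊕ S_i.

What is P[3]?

P[3]: T = F, S = E(K, T) = 2; C ⊕ 2 = E.

P[3] = E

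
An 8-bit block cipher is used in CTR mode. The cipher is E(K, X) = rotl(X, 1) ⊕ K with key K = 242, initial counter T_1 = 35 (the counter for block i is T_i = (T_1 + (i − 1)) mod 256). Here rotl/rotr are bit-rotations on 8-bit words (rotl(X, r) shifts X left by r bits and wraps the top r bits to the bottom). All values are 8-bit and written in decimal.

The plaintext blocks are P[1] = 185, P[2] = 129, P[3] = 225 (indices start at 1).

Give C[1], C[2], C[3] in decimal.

C[1] = 13, C[2] = 59, C[3] = 89

CTR encryption: S_i = E(K, T_i) where T_i is the counter for block i; C_i = P_i ⊕ S_i.
C[1]: T = 35, S = E(K, T) = 180; 185 ⊕ 180 = 13.
C[2]: T = 36, S = E(K, T) = 186; 129 ⊕ 186 = 59.
C[3]: T = 37, S = E(K, T) = 184; 225 ⊕ 184 = 89.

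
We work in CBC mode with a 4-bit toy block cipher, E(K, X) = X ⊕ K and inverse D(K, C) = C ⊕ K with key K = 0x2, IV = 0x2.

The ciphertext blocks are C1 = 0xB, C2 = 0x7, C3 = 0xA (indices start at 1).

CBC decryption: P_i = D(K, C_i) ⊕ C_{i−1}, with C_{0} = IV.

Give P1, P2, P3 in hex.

P1: D(K, 0xB) = 0x9; 0x9 ⊕ 0x2 = 0xB.
P2: D(K, 0x7) = 0x5; 0x5 ⊕ 0xB = 0xE.
P3: D(K, 0xA) = 0x8; 0x8 ⊕ 0x7 = 0xF.

P1 = 0xB, P2 = 0xE, P3 = 0xF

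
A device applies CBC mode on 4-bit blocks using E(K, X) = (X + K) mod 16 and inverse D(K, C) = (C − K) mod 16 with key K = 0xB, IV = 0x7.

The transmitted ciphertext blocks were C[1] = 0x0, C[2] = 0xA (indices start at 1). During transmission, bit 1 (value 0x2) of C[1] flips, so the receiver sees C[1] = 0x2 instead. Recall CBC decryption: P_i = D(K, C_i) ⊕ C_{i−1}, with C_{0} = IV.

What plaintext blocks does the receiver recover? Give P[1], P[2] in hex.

P[1] = 0x0, P[2] = 0xD

Only C[1] changed, to 0x2. In CBC, a change in C_i garbles P_i and flips the same bit in P_{i+1}. Decrypting the received ciphertext:
P[1]: D(K, 0x2) = 0x7; 0x7 ⊕ 0x7 = 0x0.
P[2]: D(K, 0xA) = 0xF; 0xF ⊕ 0x2 = 0xD.
Blocks that differ from the original plaintext: P[1], P[2].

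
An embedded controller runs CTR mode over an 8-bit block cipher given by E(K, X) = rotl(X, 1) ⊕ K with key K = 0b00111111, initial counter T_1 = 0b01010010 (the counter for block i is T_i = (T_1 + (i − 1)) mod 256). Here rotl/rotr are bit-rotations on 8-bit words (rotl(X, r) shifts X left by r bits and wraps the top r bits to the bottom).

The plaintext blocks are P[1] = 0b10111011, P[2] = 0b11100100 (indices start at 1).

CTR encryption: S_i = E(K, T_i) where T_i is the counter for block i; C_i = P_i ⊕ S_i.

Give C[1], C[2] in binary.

C[1]: T = 0b01010010, S = E(K, T) = 0b10011011; 0b10111011 ⊕ 0b10011011 = 0b00100000.
C[2]: T = 0b01010011, S = E(K, T) = 0b10011001; 0b11100100 ⊕ 0b10011001 = 0b01111101.

C[1] = 0b00100000, C[2] = 0b01111101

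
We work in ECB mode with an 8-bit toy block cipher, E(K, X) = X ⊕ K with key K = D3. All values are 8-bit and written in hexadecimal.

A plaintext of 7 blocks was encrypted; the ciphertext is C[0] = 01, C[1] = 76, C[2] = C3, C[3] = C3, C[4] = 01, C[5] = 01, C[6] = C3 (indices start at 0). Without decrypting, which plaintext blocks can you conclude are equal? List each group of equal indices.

ECB encrypts each block independently with the same key, so equal ciphertext blocks imply equal plaintext blocks.
C[0] = C[4] = C[5] = 01, so P[0] = P[4] = P[5].
C[2] = C[3] = C[6] = C3, so P[2] = P[3] = P[6].

P[0] = P[4] = P[5]; P[2] = P[3] = P[6]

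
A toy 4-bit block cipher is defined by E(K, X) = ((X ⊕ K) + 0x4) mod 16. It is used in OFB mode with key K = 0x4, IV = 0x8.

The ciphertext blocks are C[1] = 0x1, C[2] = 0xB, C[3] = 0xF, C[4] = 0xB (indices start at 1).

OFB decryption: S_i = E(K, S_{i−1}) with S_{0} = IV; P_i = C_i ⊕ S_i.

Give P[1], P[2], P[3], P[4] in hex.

P[1] = 0x1, P[2] = 0x3, P[3] = 0xF, P[4] = 0x3

P[1]: S = E(K, 0x8) = 0x0; 0x1 ⊕ 0x0 = 0x1.
P[2]: S = E(K, 0x0) = 0x8; 0xB ⊕ 0x8 = 0x3.
P[3]: S = E(K, 0x8) = 0x0; 0xF ⊕ 0x0 = 0xF.
P[4]: S = E(K, 0x0) = 0x8; 0xB ⊕ 0x8 = 0x3.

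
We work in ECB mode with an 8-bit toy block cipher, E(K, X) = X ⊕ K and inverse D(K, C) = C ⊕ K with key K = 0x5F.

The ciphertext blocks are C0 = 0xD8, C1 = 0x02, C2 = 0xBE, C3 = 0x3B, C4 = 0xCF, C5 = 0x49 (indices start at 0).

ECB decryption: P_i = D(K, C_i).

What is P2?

P2 = 0xE1

P2: D(K, 0xBE) = 0xE1.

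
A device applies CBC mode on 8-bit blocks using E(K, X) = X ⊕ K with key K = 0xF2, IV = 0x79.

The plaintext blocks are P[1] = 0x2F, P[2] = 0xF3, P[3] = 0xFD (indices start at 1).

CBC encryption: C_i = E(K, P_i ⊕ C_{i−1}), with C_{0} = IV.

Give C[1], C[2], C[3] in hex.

C[1] = 0xA4, C[2] = 0xA5, C[3] = 0xAA

C[1]: P[1] ⊕ 0x79 = 0x56; E(K, 0x56) = 0xA4.
C[2]: P[2] ⊕ 0xA4 = 0x57; E(K, 0x57) = 0xA5.
C[3]: P[3] ⊕ 0xA5 = 0x58; E(K, 0x58) = 0xAA.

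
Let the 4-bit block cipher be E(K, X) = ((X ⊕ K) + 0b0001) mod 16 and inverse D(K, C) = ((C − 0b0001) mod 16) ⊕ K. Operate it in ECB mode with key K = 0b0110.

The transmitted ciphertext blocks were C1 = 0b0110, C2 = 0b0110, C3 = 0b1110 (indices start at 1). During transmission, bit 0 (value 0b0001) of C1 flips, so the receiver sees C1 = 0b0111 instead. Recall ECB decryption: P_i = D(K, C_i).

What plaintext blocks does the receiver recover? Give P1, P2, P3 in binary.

Only C1 changed, to 0b0111. In ECB, a change in C_i affects only P_i. Decrypting the received ciphertext:
P1: D(K, 0b0111) = 0b0000.
P2: D(K, 0b0110) = 0b0011.
P3: D(K, 0b1110) = 0b1011.
Blocks that differ from the original plaintext: P1.

P1 = 0b0000, P2 = 0b0011, P3 = 0b1011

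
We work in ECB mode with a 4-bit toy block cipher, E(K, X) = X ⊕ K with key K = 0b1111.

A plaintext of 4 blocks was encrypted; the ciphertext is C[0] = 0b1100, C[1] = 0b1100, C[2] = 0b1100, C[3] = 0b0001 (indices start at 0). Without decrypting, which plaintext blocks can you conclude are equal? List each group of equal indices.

P[0] = P[1] = P[2]

ECB encrypts each block independently with the same key, so equal ciphertext blocks imply equal plaintext blocks.
C[0] = C[1] = C[2] = 0b1100, so P[0] = P[1] = P[2].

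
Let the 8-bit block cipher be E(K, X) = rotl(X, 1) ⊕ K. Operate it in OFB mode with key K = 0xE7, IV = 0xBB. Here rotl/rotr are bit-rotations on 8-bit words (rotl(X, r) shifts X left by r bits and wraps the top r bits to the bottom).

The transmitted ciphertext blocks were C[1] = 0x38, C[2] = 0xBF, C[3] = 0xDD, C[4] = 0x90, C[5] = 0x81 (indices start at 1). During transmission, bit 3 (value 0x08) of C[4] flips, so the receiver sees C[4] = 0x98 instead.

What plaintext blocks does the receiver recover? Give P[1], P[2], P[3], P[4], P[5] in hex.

P[1] = 0xA8, P[2] = 0x79, P[3] = 0xB7, P[4] = 0xAB, P[5] = 0x00

OFB decryption: S_i = E(K, S_{i−1}) with S_{0} = IV; P_i = C_i ⊕ S_i.
Only C[4] changed, to 0x98. In OFB, a change in C_i flips the same bit in P_i only; the keystream is unaffected. Decrypting the received ciphertext:
P[1]: S = E(K, 0xBB) = 0x90; 0x38 ⊕ 0x90 = 0xA8.
P[2]: S = E(K, 0x90) = 0xC6; 0xBF ⊕ 0xC6 = 0x79.
P[3]: S = E(K, 0xC6) = 0x6A; 0xDD ⊕ 0x6A = 0xB7.
P[4]: S = E(K, 0x6A) = 0x33; 0x98 ⊕ 0x33 = 0xAB.
P[5]: S = E(K, 0x33) = 0x81; 0x81 ⊕ 0x81 = 0x00.
Blocks that differ from the original plaintext: P[4].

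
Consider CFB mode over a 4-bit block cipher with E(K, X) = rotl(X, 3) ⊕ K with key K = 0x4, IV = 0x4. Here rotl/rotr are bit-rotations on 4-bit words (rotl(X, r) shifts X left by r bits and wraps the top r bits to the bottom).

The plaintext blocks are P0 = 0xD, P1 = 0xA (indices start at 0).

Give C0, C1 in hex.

CFB encryption: C_i = P_i ⊕ E(K, C_{i−1}), with C_{−1} = IV.
C0: E(K, 0x4) = 0x6; 0xD ⊕ 0x6 = 0xB.
C1: E(K, 0xB) = 0x9; 0xA ⊕ 0x9 = 0x3.

C0 = 0xB, C1 = 0x3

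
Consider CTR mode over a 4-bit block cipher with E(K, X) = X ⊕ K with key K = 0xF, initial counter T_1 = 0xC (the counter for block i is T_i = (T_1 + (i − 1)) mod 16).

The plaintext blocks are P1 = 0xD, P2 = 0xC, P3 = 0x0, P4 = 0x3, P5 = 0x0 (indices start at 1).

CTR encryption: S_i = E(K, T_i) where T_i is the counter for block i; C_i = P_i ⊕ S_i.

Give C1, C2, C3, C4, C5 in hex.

C1: T = 0xC, S = E(K, T) = 0x3; 0xD ⊕ 0x3 = 0xE.
C2: T = 0xD, S = E(K, T) = 0x2; 0xC ⊕ 0x2 = 0xE.
C3: T = 0xE, S = E(K, T) = 0x1; 0x0 ⊕ 0x1 = 0x1.
C4: T = 0xF, S = E(K, T) = 0x0; 0x3 ⊕ 0x0 = 0x3.
C5: T = 0x0, S = E(K, T) = 0xF; 0x0 ⊕ 0xF = 0xF.

C1 = 0xE, C2 = 0xE, C3 = 0x1, C4 = 0x3, C5 = 0xF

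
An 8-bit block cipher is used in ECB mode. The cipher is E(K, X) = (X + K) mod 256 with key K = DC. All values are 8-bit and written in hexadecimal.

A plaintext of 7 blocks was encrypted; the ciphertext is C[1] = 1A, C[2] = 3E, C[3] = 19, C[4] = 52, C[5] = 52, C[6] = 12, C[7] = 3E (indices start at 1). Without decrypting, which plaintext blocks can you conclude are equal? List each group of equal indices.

P[2] = P[7]; P[4] = P[5]

ECB encrypts each block independently with the same key, so equal ciphertext blocks imply equal plaintext blocks.
C[2] = C[7] = 3E, so P[2] = P[7].
C[4] = C[5] = 52, so P[4] = P[5].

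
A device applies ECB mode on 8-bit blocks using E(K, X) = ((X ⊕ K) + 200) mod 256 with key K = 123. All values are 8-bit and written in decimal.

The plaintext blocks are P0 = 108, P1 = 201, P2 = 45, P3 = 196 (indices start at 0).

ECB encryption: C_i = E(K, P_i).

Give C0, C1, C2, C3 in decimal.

C0 = 223, C1 = 122, C2 = 30, C3 = 135

C0: E(K, 108) = 223.
C1: E(K, 201) = 122.
C2: E(K, 45) = 30.
C3: E(K, 196) = 135.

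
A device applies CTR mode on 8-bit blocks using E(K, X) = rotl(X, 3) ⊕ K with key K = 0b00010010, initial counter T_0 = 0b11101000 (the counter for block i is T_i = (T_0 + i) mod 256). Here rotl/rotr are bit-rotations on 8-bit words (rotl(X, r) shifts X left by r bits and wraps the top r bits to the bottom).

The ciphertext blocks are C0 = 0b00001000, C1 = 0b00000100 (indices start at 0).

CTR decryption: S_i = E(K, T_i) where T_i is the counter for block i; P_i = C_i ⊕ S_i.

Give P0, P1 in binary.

P0 = 0b01011101, P1 = 0b01011001

P0: T = 0b11101000, S = E(K, T) = 0b01010101; 0b00001000 ⊕ 0b01010101 = 0b01011101.
P1: T = 0b11101001, S = E(K, T) = 0b01011101; 0b00000100 ⊕ 0b01011101 = 0b01011001.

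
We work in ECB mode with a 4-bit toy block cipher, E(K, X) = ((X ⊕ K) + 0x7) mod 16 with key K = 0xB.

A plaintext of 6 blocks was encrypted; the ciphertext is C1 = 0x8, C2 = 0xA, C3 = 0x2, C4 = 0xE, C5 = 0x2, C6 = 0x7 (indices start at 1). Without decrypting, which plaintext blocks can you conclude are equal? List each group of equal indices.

P3 = P5

ECB encrypts each block independently with the same key, so equal ciphertext blocks imply equal plaintext blocks.
C3 = C5 = 0x2, so P3 = P5.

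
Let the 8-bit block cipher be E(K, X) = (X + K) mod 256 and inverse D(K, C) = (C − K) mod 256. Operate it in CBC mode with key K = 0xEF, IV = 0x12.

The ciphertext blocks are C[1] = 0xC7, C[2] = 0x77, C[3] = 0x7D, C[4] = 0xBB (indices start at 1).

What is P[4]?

CBC decryption: P_i = D(K, C_i) ⊕ C_{i−1}, with C_{0} = IV.
P[4]: D(K, 0xBB) = 0xCC; 0xCC ⊕ 0x7D = 0xB1.

P[4] = 0xB1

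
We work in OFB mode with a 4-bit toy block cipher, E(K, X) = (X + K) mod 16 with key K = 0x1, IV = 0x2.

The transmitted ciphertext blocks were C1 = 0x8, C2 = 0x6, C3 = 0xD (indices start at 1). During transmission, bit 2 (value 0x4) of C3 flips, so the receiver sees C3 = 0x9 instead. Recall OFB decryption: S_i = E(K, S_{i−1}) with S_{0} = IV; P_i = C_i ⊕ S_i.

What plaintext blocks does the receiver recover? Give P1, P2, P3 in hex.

P1 = 0xB, P2 = 0x2, P3 = 0xC

Only C3 changed, to 0x9. In OFB, a change in C_i flips the same bit in P_i only; the keystream is unaffected. Decrypting the received ciphertext:
P1: S = E(K, 0x2) = 0x3; 0x8 ⊕ 0x3 = 0xB.
P2: S = E(K, 0x3) = 0x4; 0x6 ⊕ 0x4 = 0x2.
P3: S = E(K, 0x4) = 0x5; 0x9 ⊕ 0x5 = 0xC.
Blocks that differ from the original plaintext: P3.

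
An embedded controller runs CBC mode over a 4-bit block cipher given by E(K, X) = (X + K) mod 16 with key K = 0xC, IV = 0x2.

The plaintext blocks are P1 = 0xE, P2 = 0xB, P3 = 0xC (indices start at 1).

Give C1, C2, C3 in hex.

C1 = 0x8, C2 = 0xF, C3 = 0xF

CBC encryption: C_i = E(K, P_i ⊕ C_{i−1}), with C_{0} = IV.
C1: P1 ⊕ 0x2 = 0xC; E(K, 0xC) = 0x8.
C2: P2 ⊕ 0x8 = 0x3; E(K, 0x3) = 0xF.
C3: P3 ⊕ 0xF = 0x3; E(K, 0x3) = 0xF.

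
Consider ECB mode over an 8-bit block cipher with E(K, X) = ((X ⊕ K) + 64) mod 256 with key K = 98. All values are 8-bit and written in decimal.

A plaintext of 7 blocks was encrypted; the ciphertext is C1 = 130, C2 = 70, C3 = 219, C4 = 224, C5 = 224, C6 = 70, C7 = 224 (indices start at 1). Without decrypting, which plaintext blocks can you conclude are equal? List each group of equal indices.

ECB encrypts each block independently with the same key, so equal ciphertext blocks imply equal plaintext blocks.
C2 = C6 = 70, so P2 = P6.
C4 = C5 = C7 = 224, so P4 = P5 = P7.

P2 = P6; P4 = P5 = P7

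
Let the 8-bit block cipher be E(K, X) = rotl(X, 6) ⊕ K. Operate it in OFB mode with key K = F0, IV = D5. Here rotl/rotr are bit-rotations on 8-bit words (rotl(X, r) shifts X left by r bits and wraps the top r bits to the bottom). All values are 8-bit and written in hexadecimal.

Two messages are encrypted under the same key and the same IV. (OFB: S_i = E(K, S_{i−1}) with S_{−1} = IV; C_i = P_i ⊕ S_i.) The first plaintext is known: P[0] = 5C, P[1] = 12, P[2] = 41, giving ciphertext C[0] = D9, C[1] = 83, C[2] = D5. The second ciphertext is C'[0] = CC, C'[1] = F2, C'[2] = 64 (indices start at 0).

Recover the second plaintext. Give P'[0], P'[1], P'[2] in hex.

In OFB with a reused IV, both messages share the same keystream S_i, so C_i ⊕ C'_i = P_i ⊕ P'_i and thus P'_i = P_i ⊕ C_i ⊕ C'_i.
P'[0]: 5C ⊕ D9 ⊕ CC = 49.
P'[1]: 12 ⊕ 83 ⊕ F2 = 63.
P'[2]: 41 ⊕ D5 ⊕ 64 = F0.

P'[0] = 49, P'[1] = 63, P'[2] = F0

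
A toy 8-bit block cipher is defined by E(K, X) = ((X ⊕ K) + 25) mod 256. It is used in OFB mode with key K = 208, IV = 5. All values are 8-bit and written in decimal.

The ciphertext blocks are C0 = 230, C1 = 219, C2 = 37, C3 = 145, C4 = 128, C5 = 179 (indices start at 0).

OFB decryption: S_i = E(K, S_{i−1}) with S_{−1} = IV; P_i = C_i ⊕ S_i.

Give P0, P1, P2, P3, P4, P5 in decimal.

P0: S = E(K, 5) = 238; 230 ⊕ 238 = 8.
P1: S = E(K, 238) = 87; 219 ⊕ 87 = 140.
P2: S = E(K, 87) = 160; 37 ⊕ 160 = 133.
P3: S = E(K, 160) = 137; 145 ⊕ 137 = 24.
P4: S = E(K, 137) = 114; 128 ⊕ 114 = 242.
P5: S = E(K, 114) = 187; 179 ⊕ 187 = 8.

P0 = 8, P1 = 140, P2 = 133, P3 = 24, P4 = 242, P5 = 8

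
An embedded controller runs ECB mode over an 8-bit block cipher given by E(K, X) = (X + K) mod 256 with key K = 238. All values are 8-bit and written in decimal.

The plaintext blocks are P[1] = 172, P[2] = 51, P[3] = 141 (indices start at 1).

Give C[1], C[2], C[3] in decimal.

ECB encryption: C_i = E(K, P_i).
C[1]: E(K, 172) = 154.
C[2]: E(K, 51) = 33.
C[3]: E(K, 141) = 123.

C[1] = 154, C[2] = 33, C[3] = 123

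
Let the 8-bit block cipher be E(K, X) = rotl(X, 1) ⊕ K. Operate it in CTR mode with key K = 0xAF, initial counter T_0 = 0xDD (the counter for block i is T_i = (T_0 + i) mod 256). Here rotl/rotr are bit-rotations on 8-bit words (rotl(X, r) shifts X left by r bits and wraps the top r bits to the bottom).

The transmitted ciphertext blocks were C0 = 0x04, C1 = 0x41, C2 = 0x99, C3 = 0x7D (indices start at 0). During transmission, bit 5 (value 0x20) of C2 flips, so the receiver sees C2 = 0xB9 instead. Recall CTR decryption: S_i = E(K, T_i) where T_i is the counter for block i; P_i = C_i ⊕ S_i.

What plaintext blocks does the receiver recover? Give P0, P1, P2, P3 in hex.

Only C2 changed, to 0xB9. In CTR, a change in C_i flips the same bit in P_i only; the keystream is unaffected. Decrypting the received ciphertext:
P0: T = 0xDD, S = E(K, T) = 0x14; 0x04 ⊕ 0x14 = 0x10.
P1: T = 0xDE, S = E(K, T) = 0x12; 0x41 ⊕ 0x12 = 0x53.
P2: T = 0xDF, S = E(K, T) = 0x10; 0xB9 ⊕ 0x10 = 0xA9.
P3: T = 0xE0, S = E(K, T) = 0x6E; 0x7D ⊕ 0x6E = 0x13.
Blocks that differ from the original plaintext: P2.

P0 = 0x10, P1 = 0x53, P2 = 0xA9, P3 = 0x13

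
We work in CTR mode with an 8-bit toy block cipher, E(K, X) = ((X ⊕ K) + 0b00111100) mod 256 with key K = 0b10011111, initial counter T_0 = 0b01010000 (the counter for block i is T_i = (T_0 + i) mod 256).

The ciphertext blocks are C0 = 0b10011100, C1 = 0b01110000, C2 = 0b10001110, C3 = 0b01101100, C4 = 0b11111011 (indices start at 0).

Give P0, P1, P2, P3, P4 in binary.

P0 = 0b10010111, P1 = 0b01111010, P2 = 0b10000111, P3 = 0b01100100, P4 = 0b11111100

CTR decryption: S_i = E(K, T_i) where T_i is the counter for block i; P_i = C_i ⊕ S_i.
P0: T = 0b01010000, S = E(K, T) = 0b00001011; 0b10011100 ⊕ 0b00001011 = 0b10010111.
P1: T = 0b01010001, S = E(K, T) = 0b00001010; 0b01110000 ⊕ 0b00001010 = 0b01111010.
P2: T = 0b01010010, S = E(K, T) = 0b00001001; 0b10001110 ⊕ 0b00001001 = 0b10000111.
P3: T = 0b01010011, S = E(K, T) = 0b00001000; 0b01101100 ⊕ 0b00001000 = 0b01100100.
P4: T = 0b01010100, S = E(K, T) = 0b00000111; 0b11111011 ⊕ 0b00000111 = 0b11111100.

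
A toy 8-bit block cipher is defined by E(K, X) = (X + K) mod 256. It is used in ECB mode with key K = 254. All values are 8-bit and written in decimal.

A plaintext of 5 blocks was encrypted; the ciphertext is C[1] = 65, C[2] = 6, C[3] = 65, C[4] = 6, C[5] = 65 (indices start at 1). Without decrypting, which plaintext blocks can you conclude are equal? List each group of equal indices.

P[1] = P[3] = P[5]; P[2] = P[4]

ECB encrypts each block independently with the same key, so equal ciphertext blocks imply equal plaintext blocks.
C[1] = C[3] = C[5] = 65, so P[1] = P[3] = P[5].
C[2] = C[4] = 6, so P[2] = P[4].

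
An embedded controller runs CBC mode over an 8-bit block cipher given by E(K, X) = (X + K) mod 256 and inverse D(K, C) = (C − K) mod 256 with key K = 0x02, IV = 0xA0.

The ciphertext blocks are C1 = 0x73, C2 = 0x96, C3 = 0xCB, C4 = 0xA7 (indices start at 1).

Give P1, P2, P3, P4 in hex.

CBC decryption: P_i = D(K, C_i) ⊕ C_{i−1}, with C_{0} = IV.
P1: D(K, 0x73) = 0x71; 0x71 ⊕ 0xA0 = 0xD1.
P2: D(K, 0x96) = 0x94; 0x94 ⊕ 0x73 = 0xE7.
P3: D(K, 0xCB) = 0xC9; 0xC9 ⊕ 0x96 = 0x5F.
P4: D(K, 0xA7) = 0xA5; 0xA5 ⊕ 0xCB = 0x6E.

P1 = 0xD1, P2 = 0xE7, P3 = 0x5F, P4 = 0x6E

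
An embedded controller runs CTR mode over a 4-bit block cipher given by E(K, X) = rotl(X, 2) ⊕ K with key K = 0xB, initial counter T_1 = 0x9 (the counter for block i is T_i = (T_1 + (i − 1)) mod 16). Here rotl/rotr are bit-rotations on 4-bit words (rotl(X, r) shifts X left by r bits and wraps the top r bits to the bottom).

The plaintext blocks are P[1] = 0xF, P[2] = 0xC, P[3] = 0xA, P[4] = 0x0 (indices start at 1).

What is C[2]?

C[2] = 0xD

CTR encryption: S_i = E(K, T_i) where T_i is the counter for block i; C_i = P_i ⊕ S_i.
C[1]: T = 0x9, S = E(K, T) = 0xD; 0xF ⊕ 0xD = 0x2.
C[2]: T = 0xA, S = E(K, T) = 0x1; 0xC ⊕ 0x1 = 0xD.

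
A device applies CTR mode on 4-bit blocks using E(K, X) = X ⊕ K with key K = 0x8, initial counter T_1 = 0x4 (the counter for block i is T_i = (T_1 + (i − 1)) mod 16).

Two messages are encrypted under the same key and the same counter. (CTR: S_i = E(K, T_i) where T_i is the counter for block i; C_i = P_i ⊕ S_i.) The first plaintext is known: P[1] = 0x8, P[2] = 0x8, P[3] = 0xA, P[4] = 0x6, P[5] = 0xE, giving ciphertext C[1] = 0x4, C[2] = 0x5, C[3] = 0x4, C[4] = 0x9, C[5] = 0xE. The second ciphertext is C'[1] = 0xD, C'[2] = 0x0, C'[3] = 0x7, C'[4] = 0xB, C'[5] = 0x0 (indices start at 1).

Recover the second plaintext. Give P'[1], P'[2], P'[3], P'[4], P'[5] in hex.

P'[1] = 0x1, P'[2] = 0xD, P'[3] = 0x9, P'[4] = 0x4, P'[5] = 0x0

In CTR with a reused counter, both messages share the same keystream S_i, so C_i ⊕ C'_i = P_i ⊕ P'_i and thus P'_i = P_i ⊕ C_i ⊕ C'_i.
P'[1]: 0x8 ⊕ 0x4 ⊕ 0xD = 0x1.
P'[2]: 0x8 ⊕ 0x5 ⊕ 0x0 = 0xD.
P'[3]: 0xA ⊕ 0x4 ⊕ 0x7 = 0x9.
P'[4]: 0x6 ⊕ 0x9 ⊕ 0xB = 0x4.
P'[5]: 0xE ⊕ 0xE ⊕ 0x0 = 0x0.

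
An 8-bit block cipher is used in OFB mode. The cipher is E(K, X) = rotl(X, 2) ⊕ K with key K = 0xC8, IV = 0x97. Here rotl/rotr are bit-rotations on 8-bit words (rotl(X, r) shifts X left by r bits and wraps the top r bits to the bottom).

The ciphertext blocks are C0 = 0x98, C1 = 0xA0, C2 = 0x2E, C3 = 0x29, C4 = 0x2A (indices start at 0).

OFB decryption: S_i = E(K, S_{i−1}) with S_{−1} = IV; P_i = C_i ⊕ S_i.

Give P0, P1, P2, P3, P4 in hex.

P0: S = E(K, 0x97) = 0x96; 0x98 ⊕ 0x96 = 0x0E.
P1: S = E(K, 0x96) = 0x92; 0xA0 ⊕ 0x92 = 0x32.
P2: S = E(K, 0x92) = 0x82; 0x2E ⊕ 0x82 = 0xAC.
P3: S = E(K, 0x82) = 0xC2; 0x29 ⊕ 0xC2 = 0xEB.
P4: S = E(K, 0xC2) = 0xC3; 0x2A ⊕ 0xC3 = 0xE9.

P0 = 0x0E, P1 = 0x32, P2 = 0xAC, P3 = 0xEB, P4 = 0xE9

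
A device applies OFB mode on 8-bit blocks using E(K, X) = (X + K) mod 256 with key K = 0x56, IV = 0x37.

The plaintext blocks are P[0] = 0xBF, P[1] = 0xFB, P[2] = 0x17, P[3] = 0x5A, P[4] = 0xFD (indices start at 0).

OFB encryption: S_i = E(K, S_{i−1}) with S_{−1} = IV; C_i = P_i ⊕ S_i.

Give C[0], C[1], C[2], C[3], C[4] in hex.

C[0]: S = E(K, 0x37) = 0x8D; 0xBF ⊕ 0x8D = 0x32.
C[1]: S = E(K, 0x8D) = 0xE3; 0xFB ⊕ 0xE3 = 0x18.
C[2]: S = E(K, 0xE3) = 0x39; 0x17 ⊕ 0x39 = 0x2E.
C[3]: S = E(K, 0x39) = 0x8F; 0x5A ⊕ 0x8F = 0xD5.
C[4]: S = E(K, 0x8F) = 0xE5; 0xFD ⊕ 0xE5 = 0x18.

C[0] = 0x32, C[1] = 0x18, C[2] = 0x2E, C[3] = 0xD5, C[4] = 0x18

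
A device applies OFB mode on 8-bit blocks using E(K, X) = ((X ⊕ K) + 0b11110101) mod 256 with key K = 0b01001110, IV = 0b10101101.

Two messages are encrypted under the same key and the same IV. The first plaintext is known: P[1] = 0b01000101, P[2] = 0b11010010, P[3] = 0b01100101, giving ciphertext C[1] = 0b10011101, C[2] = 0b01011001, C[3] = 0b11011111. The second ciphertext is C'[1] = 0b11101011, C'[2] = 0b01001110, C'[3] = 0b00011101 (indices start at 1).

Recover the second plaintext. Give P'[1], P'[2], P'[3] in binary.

P'[1] = 0b00110011, P'[2] = 0b11000101, P'[3] = 0b10100111

In OFB with a reused IV, both messages share the same keystream S_i, so C_i ⊕ C'_i = P_i ⊕ P'_i and thus P'_i = P_i ⊕ C_i ⊕ C'_i.
P'[1]: 0b01000101 ⊕ 0b10011101 ⊕ 0b11101011 = 0b00110011.
P'[2]: 0b11010010 ⊕ 0b01011001 ⊕ 0b01001110 = 0b11000101.
P'[3]: 0b01100101 ⊕ 0b11011111 ⊕ 0b00011101 = 0b10100111.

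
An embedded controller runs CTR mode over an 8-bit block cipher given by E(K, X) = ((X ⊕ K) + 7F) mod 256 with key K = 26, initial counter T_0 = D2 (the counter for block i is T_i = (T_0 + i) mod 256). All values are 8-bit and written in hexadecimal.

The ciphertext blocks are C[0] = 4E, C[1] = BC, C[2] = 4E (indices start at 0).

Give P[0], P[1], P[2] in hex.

CTR decryption: S_i = E(K, T_i) where T_i is the counter for block i; P_i = C_i ⊕ S_i.
P[0]: T = D2, S = E(K, T) = 73; 4E ⊕ 73 = 3D.
P[1]: T = D3, S = E(K, T) = 74; BC ⊕ 74 = C8.
P[2]: T = D4, S = E(K, T) = 71; 4E ⊕ 71 = 3F.

P[0] = 3D, P[1] = C8, P[2] = 3F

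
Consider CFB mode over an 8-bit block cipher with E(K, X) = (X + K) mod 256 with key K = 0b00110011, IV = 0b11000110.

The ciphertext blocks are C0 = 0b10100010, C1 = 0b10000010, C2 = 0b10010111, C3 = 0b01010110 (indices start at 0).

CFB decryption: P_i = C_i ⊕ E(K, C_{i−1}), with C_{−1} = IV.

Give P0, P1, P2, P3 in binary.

P0: E(K, 0b11000110) = 0b11111001; 0b10100010 ⊕ 0b11111001 = 0b01011011.
P1: E(K, 0b10100010) = 0b11010101; 0b10000010 ⊕ 0b11010101 = 0b01010111.
P2: E(K, 0b10000010) = 0b10110101; 0b10010111 ⊕ 0b10110101 = 0b00100010.
P3: E(K, 0b10010111) = 0b11001010; 0b01010110 ⊕ 0b11001010 = 0b10011100.

P0 = 0b01011011, P1 = 0b01010111, P2 = 0b00100010, P3 = 0b10011100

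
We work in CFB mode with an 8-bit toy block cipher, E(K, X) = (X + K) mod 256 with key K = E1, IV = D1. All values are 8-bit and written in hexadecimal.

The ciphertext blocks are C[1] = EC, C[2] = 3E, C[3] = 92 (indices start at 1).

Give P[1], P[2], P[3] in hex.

CFB decryption: P_i = C_i ⊕ E(K, C_{i−1}), with C_{0} = IV.
P[1]: E(K, D1) = B2; EC ⊕ B2 = 5E.
P[2]: E(K, EC) = CD; 3E ⊕ CD = F3.
P[3]: E(K, 3E) = 1F; 92 ⊕ 1F = 8D.

P[1] = 5E, P[2] = F3, P[3] = 8D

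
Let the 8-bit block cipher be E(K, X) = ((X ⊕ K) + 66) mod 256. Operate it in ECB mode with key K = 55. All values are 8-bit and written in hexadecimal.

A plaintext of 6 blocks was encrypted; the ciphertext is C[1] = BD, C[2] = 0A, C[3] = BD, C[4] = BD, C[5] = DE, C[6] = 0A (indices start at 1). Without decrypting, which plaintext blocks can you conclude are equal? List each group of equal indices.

P[1] = P[3] = P[4]; P[2] = P[6]

ECB encrypts each block independently with the same key, so equal ciphertext blocks imply equal plaintext blocks.
C[1] = C[3] = C[4] = BD, so P[1] = P[3] = P[4].
C[2] = C[6] = 0A, so P[2] = P[6].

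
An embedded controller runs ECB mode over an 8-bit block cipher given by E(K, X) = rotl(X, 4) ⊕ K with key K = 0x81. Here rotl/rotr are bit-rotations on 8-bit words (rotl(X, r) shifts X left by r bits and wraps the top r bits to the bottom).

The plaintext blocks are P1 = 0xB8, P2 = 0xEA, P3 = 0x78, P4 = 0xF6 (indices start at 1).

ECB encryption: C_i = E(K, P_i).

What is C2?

C2 = 0x2F

C2: E(K, 0xEA) = 0x2F.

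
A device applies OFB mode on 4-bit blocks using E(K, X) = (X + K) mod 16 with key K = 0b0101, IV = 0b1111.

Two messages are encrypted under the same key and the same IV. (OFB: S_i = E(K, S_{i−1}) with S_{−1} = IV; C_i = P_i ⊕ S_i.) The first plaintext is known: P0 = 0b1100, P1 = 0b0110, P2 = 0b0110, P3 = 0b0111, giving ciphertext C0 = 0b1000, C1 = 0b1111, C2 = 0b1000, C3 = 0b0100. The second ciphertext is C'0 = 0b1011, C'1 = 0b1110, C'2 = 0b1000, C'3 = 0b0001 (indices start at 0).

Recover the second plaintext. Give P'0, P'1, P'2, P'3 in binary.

P'0 = 0b1111, P'1 = 0b0111, P'2 = 0b0110, P'3 = 0b0010

In OFB with a reused IV, both messages share the same keystream S_i, so C_i ⊕ C'_i = P_i ⊕ P'_i and thus P'_i = P_i ⊕ C_i ⊕ C'_i.
P'0: 0b1100 ⊕ 0b1000 ⊕ 0b1011 = 0b1111.
P'1: 0b0110 ⊕ 0b1111 ⊕ 0b1110 = 0b0111.
P'2: 0b0110 ⊕ 0b1000 ⊕ 0b1000 = 0b0110.
P'3: 0b0111 ⊕ 0b0100 ⊕ 0b0001 = 0b0010.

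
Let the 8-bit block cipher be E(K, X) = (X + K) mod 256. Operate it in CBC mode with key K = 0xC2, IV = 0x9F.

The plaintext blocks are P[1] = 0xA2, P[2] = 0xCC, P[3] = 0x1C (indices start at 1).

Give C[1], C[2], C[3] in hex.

C[1] = 0xFF, C[2] = 0xF5, C[3] = 0xAB

CBC encryption: C_i = E(K, P_i ⊕ C_{i−1}), with C_{0} = IV.
C[1]: P[1] ⊕ 0x9F = 0x3D; E(K, 0x3D) = 0xFF.
C[2]: P[2] ⊕ 0xFF = 0x33; E(K, 0x33) = 0xF5.
C[3]: P[3] ⊕ 0xF5 = 0xE9; E(K, 0xE9) = 0xAB.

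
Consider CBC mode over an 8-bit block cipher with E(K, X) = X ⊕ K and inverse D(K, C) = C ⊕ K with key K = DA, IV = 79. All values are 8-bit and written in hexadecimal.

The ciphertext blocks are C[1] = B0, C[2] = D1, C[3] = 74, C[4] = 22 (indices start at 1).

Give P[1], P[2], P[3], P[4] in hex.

P[1] = 13, P[2] = BB, P[3] = 7F, P[4] = 8C

CBC decryption: P_i = D(K, C_i) ⊕ C_{i−1}, with C_{0} = IV.
P[1]: D(K, B0) = 6A; 6A ⊕ 79 = 13.
P[2]: D(K, D1) = 0B; 0B ⊕ B0 = BB.
P[3]: D(K, 74) = AE; AE ⊕ D1 = 7F.
P[4]: D(K, 22) = F8; F8 ⊕ 74 = 8C.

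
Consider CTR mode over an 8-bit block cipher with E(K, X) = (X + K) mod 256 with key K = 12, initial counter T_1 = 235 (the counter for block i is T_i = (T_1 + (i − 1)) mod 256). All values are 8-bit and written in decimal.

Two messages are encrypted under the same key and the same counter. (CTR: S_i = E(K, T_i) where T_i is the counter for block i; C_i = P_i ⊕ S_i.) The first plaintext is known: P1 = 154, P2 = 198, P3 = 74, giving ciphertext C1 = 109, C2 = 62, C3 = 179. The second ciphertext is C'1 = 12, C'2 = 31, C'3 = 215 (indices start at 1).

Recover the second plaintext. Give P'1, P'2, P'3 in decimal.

In CTR with a reused counter, both messages share the same keystream S_i, so C_i ⊕ C'_i = P_i ⊕ P'_i and thus P'_i = P_i ⊕ C_i ⊕ C'_i.
P'1: 154 ⊕ 109 ⊕ 12 = 251.
P'2: 198 ⊕ 62 ⊕ 31 = 231.
P'3: 74 ⊕ 179 ⊕ 215 = 46.

P'1 = 251, P'2 = 231, P'3 = 46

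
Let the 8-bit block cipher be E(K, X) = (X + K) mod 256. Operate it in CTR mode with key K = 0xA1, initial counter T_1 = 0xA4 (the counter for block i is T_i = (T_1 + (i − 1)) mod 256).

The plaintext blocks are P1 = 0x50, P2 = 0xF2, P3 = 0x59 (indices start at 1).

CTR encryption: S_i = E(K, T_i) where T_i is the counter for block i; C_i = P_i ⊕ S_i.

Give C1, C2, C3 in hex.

C1 = 0x15, C2 = 0xB4, C3 = 0x1E

C1: T = 0xA4, S = E(K, T) = 0x45; 0x50 ⊕ 0x45 = 0x15.
C2: T = 0xA5, S = E(K, T) = 0x46; 0xF2 ⊕ 0x46 = 0xB4.
C3: T = 0xA6, S = E(K, T) = 0x47; 0x59 ⊕ 0x47 = 0x1E.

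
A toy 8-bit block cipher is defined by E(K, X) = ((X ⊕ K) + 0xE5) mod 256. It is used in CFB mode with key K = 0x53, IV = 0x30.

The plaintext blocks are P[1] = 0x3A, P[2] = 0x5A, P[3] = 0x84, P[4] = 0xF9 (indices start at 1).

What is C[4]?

C[4] = 0xF1

CFB encryption: C_i = P_i ⊕ E(K, C_{i−1}), with C_{0} = IV.
C[1]: E(K, 0x30) = 0x48; 0x3A ⊕ 0x48 = 0x72.
C[2]: E(K, 0x72) = 0x06; 0x5A ⊕ 0x06 = 0x5C.
C[3]: E(K, 0x5C) = 0xF4; 0x84 ⊕ 0xF4 = 0x70.
C[4]: E(K, 0x70) = 0x08; 0xF9 ⊕ 0x08 = 0xF1.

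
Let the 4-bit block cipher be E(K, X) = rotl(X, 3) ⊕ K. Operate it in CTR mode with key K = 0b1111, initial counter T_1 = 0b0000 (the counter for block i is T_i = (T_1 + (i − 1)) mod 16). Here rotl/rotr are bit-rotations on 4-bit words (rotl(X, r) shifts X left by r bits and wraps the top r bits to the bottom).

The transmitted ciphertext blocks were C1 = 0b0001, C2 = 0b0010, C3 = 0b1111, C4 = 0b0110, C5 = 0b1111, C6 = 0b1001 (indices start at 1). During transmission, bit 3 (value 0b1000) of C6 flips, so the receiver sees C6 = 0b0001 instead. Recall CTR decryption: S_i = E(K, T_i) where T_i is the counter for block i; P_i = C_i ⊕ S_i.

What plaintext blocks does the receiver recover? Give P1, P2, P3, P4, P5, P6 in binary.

P1 = 0b1110, P2 = 0b0101, P3 = 0b0001, P4 = 0b0000, P5 = 0b0010, P6 = 0b0100

Only C6 changed, to 0b0001. In CTR, a change in C_i flips the same bit in P_i only; the keystream is unaffected. Decrypting the received ciphertext:
P1: T = 0b0000, S = E(K, T) = 0b1111; 0b0001 ⊕ 0b1111 = 0b1110.
P2: T = 0b0001, S = E(K, T) = 0b0111; 0b0010 ⊕ 0b0111 = 0b0101.
P3: T = 0b0010, S = E(K, T) = 0b1110; 0b1111 ⊕ 0b1110 = 0b0001.
P4: T = 0b0011, S = E(K, T) = 0b0110; 0b0110 ⊕ 0b0110 = 0b0000.
P5: T = 0b0100, S = E(K, T) = 0b1101; 0b1111 ⊕ 0b1101 = 0b0010.
P6: T = 0b0101, S = E(K, T) = 0b0101; 0b0001 ⊕ 0b0101 = 0b0100.
Blocks that differ from the original plaintext: P6.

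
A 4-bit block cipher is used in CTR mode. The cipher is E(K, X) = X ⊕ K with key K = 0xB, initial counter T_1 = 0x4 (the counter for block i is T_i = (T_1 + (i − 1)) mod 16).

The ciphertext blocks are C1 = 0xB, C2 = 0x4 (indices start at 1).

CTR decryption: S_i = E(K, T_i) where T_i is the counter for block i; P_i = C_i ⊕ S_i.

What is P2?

P2: T = 0x5, S = E(K, T) = 0xE; 0x4 ⊕ 0xE = 0xA.

P2 = 0xA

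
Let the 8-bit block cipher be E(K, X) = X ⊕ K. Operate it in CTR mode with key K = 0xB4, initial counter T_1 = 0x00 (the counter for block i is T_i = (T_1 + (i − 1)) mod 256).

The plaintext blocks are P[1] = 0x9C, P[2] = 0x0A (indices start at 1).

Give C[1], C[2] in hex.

C[1] = 0x28, C[2] = 0xBF

CTR encryption: S_i = E(K, T_i) where T_i is the counter for block i; C_i = P_i ⊕ S_i.
C[1]: T = 0x00, S = E(K, T) = 0xB4; 0x9C ⊕ 0xB4 = 0x28.
C[2]: T = 0x01, S = E(K, T) = 0xB5; 0x0A ⊕ 0xB5 = 0xBF.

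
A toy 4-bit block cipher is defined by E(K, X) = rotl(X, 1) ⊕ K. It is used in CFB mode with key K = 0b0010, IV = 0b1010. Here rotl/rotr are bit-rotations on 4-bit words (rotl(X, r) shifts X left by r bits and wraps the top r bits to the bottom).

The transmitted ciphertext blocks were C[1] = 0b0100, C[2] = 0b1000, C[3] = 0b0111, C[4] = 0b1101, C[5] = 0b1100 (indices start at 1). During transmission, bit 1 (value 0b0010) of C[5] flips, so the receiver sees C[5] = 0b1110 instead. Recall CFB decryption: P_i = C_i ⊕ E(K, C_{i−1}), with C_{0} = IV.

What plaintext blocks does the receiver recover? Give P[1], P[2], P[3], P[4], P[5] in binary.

P[1] = 0b0011, P[2] = 0b0010, P[3] = 0b0100, P[4] = 0b0001, P[5] = 0b0111

Only C[5] changed, to 0b1110. In CFB, a change in C_i flips the same bit in P_i and garbles P_{i+1}. Decrypting the received ciphertext:
P[1]: E(K, 0b1010) = 0b0111; 0b0100 ⊕ 0b0111 = 0b0011.
P[2]: E(K, 0b0100) = 0b1010; 0b1000 ⊕ 0b1010 = 0b0010.
P[3]: E(K, 0b1000) = 0b0011; 0b0111 ⊕ 0b0011 = 0b0100.
P[4]: E(K, 0b0111) = 0b1100; 0b1101 ⊕ 0b1100 = 0b0001.
P[5]: E(K, 0b1101) = 0b1001; 0b1110 ⊕ 0b1001 = 0b0111.
Blocks that differ from the original plaintext: P[5].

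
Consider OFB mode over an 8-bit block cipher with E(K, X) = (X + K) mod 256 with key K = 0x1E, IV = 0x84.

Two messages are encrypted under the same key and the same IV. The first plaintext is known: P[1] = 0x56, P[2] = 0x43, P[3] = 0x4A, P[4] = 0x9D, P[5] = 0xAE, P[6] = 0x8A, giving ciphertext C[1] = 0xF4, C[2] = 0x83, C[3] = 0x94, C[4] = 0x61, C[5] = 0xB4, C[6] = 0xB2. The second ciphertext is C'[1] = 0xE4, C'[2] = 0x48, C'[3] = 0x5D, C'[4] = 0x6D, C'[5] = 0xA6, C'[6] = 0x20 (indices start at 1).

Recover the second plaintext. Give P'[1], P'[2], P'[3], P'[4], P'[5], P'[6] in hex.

P'[1] = 0x46, P'[2] = 0x88, P'[3] = 0x83, P'[4] = 0x91, P'[5] = 0xBC, P'[6] = 0x18

In OFB with a reused IV, both messages share the same keystream S_i, so C_i ⊕ C'_i = P_i ⊕ P'_i and thus P'_i = P_i ⊕ C_i ⊕ C'_i.
P'[1]: 0x56 ⊕ 0xF4 ⊕ 0xE4 = 0x46.
P'[2]: 0x43 ⊕ 0x83 ⊕ 0x48 = 0x88.
P'[3]: 0x4A ⊕ 0x94 ⊕ 0x5D = 0x83.
P'[4]: 0x9D ⊕ 0x61 ⊕ 0x6D = 0x91.
P'[5]: 0xAE ⊕ 0xB4 ⊕ 0xA6 = 0xBC.
P'[6]: 0x8A ⊕ 0xB2 ⊕ 0x20 = 0x18.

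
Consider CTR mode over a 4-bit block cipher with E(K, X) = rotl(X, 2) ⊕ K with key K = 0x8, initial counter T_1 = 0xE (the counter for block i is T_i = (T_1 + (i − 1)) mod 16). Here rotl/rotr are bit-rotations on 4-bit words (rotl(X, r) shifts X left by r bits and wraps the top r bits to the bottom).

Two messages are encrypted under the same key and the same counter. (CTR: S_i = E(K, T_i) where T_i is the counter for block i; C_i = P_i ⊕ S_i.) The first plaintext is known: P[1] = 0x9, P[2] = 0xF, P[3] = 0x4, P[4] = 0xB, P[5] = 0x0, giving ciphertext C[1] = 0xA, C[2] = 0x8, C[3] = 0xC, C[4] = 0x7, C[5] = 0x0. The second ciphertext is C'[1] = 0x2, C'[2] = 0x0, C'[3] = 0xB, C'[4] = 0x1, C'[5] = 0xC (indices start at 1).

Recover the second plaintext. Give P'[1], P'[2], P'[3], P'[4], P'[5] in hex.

P'[1] = 0x1, P'[2] = 0x7, P'[3] = 0x3, P'[4] = 0xD, P'[5] = 0xC

In CTR with a reused counter, both messages share the same keystream S_i, so C_i ⊕ C'_i = P_i ⊕ P'_i and thus P'_i = P_i ⊕ C_i ⊕ C'_i.
P'[1]: 0x9 ⊕ 0xA ⊕ 0x2 = 0x1.
P'[2]: 0xF ⊕ 0x8 ⊕ 0x0 = 0x7.
P'[3]: 0x4 ⊕ 0xC ⊕ 0xB = 0x3.
P'[4]: 0xB ⊕ 0x7 ⊕ 0x1 = 0xD.
P'[5]: 0x0 ⊕ 0x0 ⊕ 0xC = 0xC.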